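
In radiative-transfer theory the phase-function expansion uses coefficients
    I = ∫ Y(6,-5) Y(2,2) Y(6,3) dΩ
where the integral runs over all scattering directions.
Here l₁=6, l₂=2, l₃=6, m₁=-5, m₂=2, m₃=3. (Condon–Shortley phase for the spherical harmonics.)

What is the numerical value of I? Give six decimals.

Rules hold: Σm=0, L=14 even, 4≤6≤8.
N = 13·5·13 = 845
Δ = 2!·10!·2!/15! = 1/90090
Racah Σ t=0..2: t=0:+1/69120 t=1:−1/14400 t=2:+1/69120 = -7/172800
⇒ 3j(6 2 6; 0 0 0)² = 14/715, sgn -1
Racah Σ t=2..2: t=2:+1/1451520 = 1/1451520
⇒ 3j(6 2 6; -5 2 3)² = 1/91, sgn -1
4πI² = N·(3j₀)²·(3jₘ)² = 2/11
I = +1·√(0.181818/4π) = 0.12028562

0.120286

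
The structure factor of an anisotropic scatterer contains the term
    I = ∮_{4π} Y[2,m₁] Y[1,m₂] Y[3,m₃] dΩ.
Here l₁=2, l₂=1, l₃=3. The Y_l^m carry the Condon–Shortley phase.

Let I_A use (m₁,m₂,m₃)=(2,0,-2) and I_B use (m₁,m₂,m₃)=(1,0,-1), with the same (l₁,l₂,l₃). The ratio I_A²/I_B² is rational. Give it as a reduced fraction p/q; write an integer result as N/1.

Same 2,1,3: normalisation and zero-m 3j drop out of the ratio.
A: Δ: 0! 4! 2! / 7! → 1/105; sum: t=0:+1/24 = 1/24; 3j²(2 1 3; 2 0 -2) = Δ·Π!·Σ² = 1/21  (sign -1)
B: Δ: 0! 4! 2! / 7! → 1/105; sum: t=0:+1/6 = 1/6; 3j²(2 1 3; 1 0 -1) = Δ·Π!·Σ² = 8/105  (sign +1)
I_A²/I_B² = (1/21)/(8/105) = 5/8

5/8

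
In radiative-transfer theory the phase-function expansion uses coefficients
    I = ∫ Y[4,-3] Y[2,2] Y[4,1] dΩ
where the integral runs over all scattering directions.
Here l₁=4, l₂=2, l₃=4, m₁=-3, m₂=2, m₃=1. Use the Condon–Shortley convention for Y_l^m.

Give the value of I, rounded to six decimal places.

0.159270

Rules hold: Σm=0, L=10 even, 2≤4≤6.
N = 9·5·9 = 405
Δ = 2!·6!·2!/11! = 1/13860
Racah Σ t=0..2: t=0:+1/192 t=1:−1/36 t=2:+1/192 = -5/288
⇒ 3j(4 2 4; 0 0 0)² = 20/693, sgn -1
Racah Σ t=2..2: t=2:+1/480 = 1/480
⇒ 3j(4 2 4; -3 2 1)² = 3/110, sgn -1
4πI² = N·(3j₀)²·(3jₘ)² = 270/847
I = +1·√(0.318772/4π) = 0.15927046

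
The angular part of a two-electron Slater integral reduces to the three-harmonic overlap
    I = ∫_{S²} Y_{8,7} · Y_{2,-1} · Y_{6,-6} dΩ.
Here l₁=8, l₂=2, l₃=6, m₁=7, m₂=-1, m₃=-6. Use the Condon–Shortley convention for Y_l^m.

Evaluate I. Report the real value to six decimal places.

Checks pass: Σm=0; 16 even; l₃=6∈[6,10].
(2·8+1)(2·2+1)(2·6+1) = 1105
Δ: 4! 12! 0! / 17! → 1/30940
sum: t=2:+1/2073600 = 1/2073600
3j²(8 2 6; 0 0 0) = Δ·Π!·Σ² = 28/1105  (sign +1)
sum: t=1:−1/2874009600 = -1/2874009600
3j²(8 2 6; 7 -1 -6) = Δ·Π!·Σ² = 1/68  (sign -1)
combine: 4πI² = 1105·28/1105·1/68 = 7/17
take √, sign -1: I = -0.18101711

-0.181017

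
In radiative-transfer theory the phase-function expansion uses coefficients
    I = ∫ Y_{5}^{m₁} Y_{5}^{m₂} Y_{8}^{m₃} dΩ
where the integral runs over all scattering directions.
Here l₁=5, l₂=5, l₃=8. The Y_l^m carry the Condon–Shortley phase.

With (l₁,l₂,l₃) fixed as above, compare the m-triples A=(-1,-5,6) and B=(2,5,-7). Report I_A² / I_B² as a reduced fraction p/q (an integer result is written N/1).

Shared (l₁,l₂,l₃)=(5,5,8): N and (l;000)² cancel in I_A²/I_B².
A: Δ = 2!·8!·8!/19! = 1/37413090; Racah Σ t=0..0: t=0:+1/116121600 = 1/116121600; ⇒ 3j(5 5 8; -1 -5 6)² = 7/323, sgn +1
B: Δ = 2!·8!·8!/19! = 1/37413090; Racah Σ t=2..2: t=2:+1/406425600 = 1/406425600; ⇒ 3j(5 5 8; 2 5 -7)² = 15/646, sgn -1
I_A²/I_B² = (7/323)/(15/646) = 14/15

14/15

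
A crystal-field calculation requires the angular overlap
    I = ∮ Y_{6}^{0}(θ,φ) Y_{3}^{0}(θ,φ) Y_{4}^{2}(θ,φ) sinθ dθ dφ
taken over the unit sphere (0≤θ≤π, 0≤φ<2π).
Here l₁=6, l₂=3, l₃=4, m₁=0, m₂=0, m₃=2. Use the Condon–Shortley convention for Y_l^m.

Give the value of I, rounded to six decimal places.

0 + 0 + 2 = 2 ≠ 0: azimuthal integral kills it; I = 0

0.000000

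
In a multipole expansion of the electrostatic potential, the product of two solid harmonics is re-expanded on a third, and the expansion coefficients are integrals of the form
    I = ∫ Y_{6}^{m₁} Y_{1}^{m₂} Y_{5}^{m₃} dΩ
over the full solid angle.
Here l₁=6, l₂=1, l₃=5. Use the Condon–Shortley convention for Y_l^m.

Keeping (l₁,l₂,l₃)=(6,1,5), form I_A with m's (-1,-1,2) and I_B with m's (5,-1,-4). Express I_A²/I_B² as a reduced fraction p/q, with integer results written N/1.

2/11

Same 6,1,5: normalisation and zero-m 3j drop out of the ratio.
A: Δ: 2! 10! 0! / 13! → 1/858; sum: t=0:+1/60480 = 1/60480; 3j²(6 1 5; -1 -1 2) = Δ·Π!·Σ² = 5/429  (sign -1)
B: Δ: 2! 10! 0! / 13! → 1/858; sum: t=0:+1/725760 = 1/725760; 3j²(6 1 5; 5 -1 -4) = Δ·Π!·Σ² = 5/78  (sign -1)
I_A²/I_B² = (5/429)/(5/78) = 2/11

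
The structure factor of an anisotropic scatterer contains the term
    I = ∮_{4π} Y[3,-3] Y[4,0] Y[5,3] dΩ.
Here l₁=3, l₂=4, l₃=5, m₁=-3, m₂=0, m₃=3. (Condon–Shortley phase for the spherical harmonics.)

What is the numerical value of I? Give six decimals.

0.196280

Rules hold: Σm=0, L=12 even, 1≤5≤7.
N = 7·9·11 = 693
Δ = 2!·4!·6!/13! = 1/180180
Racah Σ t=0..2: t=0:+1/576 t=1:−1/144 t=2:+1/576 = -1/288
⇒ 3j(3 4 5; 0 0 0)² = 20/1001, sgn +1
Racah Σ t=2..2: t=2:+1/2304 = 1/2304
⇒ 3j(3 4 5; -3 0 3)² = 5/143, sgn +1
4πI² = N·(3j₀)²·(3jₘ)² = 900/1859
I = +1·√(0.484131/4π) = 0.19628026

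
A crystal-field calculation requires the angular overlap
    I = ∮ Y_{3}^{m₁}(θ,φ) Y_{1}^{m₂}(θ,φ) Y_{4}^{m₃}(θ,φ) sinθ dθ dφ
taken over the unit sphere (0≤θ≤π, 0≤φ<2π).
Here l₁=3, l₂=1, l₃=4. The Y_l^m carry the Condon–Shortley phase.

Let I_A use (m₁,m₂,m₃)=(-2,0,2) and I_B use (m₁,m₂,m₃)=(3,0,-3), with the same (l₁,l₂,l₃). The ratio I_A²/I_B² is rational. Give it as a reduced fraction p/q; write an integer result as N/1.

Same 3,1,4: normalisation and zero-m 3j drop out of the ratio.
A: Δ: 0! 6! 2! / 9! → 1/252; sum: t=0:+1/120 = 1/120; 3j²(3 1 4; -2 0 2) = Δ·Π!·Σ² = 1/21  (sign +1)
B: Δ: 0! 6! 2! / 9! → 1/252; sum: t=0:+1/720 = 1/720; 3j²(3 1 4; 3 0 -3) = Δ·Π!·Σ² = 1/36  (sign -1)
I_A²/I_B² = (1/21)/(1/36) = 12/7

12/7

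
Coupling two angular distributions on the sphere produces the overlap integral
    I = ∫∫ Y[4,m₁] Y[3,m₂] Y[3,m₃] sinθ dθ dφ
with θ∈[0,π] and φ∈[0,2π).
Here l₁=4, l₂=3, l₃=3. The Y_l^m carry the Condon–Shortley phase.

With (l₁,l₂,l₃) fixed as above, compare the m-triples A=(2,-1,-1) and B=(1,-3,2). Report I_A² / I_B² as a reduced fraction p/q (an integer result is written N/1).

4/3

Same 4,3,3: normalisation and zero-m 3j drop out of the ratio.
A: Δ: 4! 4! 2! / 11! → 1/34650; sum: t=0:+1/192 t=1:−1/36 t=2:+1/192 = -5/288; 3j²(4 3 3; 2 -1 -1) = Δ·Π!·Σ² = 20/693  (sign -1)
B: Δ: 4! 4! 2! / 11! → 1/34650; sum: t=0:+1/288 = 1/288; 3j²(4 3 3; 1 -3 2) = Δ·Π!·Σ² = 5/231  (sign -1)
I_A²/I_B² = (20/693)/(5/231) = 4/3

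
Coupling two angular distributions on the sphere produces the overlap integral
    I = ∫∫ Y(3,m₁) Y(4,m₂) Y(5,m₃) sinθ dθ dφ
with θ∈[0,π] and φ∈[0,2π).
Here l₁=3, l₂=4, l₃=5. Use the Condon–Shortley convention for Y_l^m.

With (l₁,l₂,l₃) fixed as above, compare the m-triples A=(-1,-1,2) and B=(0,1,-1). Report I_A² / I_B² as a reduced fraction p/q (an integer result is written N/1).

l's match ⇒ only the (l;m) 3-j factors differ between A and B.
A: triangle coeff Δ(3,4,5) = 1/180180; Σ_t [0,2]: t=0:+1/1728 t=1:−1/288 t=2:+1/960 = -1/540; (3j)²=128/6435 [(3 4 5; -1 -1 2)], sign=+1
B: triangle coeff Δ(3,4,5) = 1/180180; Σ_t [0,2]: t=0:+1/1440 t=1:−1/192 t=2:+1/432 = -19/8640; (3j)²=361/30030 [(3 4 5; 0 1 -1)], sign=-1
I_A²/I_B² = (128/6435)/(361/30030) = 1792/1083

1792/1083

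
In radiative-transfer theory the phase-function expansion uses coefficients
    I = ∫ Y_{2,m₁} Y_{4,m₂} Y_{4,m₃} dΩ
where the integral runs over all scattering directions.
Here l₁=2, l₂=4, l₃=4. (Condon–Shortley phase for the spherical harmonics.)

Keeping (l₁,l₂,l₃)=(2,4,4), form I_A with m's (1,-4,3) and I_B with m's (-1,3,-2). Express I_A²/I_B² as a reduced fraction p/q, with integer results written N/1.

28/25

Shared (l₁,l₂,l₃)=(2,4,4): N and (l;000)² cancel in I_A²/I_B².
A: Δ = 2!·2!·6!/11! = 1/13860; Racah Σ t=0..0: t=0:+1/1440 = 1/1440; ⇒ 3j(2 4 4; 1 -4 3)² = 7/165, sgn -1
B: Δ = 2!·2!·6!/11! = 1/13860; Racah Σ t=1..2: t=1:−1/1440 t=2:+1/240 = 1/288; ⇒ 3j(2 4 4; -1 3 -2)² = 5/132, sgn +1
I_A²/I_B² = (7/165)/(5/132) = 28/25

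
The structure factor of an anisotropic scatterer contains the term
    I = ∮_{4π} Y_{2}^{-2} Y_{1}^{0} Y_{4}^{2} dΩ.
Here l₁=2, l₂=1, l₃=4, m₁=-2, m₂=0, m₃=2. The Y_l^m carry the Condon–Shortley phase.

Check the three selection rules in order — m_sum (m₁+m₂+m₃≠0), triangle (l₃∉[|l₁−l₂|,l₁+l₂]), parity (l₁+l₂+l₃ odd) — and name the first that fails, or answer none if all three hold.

triangle

Σmᵢ = 0  ✓
l₃∈[|l₁−l₂|,l₁+l₂]=[1,3], have l₃=4  ✗
Σlᵢ = 7 ⇒ odd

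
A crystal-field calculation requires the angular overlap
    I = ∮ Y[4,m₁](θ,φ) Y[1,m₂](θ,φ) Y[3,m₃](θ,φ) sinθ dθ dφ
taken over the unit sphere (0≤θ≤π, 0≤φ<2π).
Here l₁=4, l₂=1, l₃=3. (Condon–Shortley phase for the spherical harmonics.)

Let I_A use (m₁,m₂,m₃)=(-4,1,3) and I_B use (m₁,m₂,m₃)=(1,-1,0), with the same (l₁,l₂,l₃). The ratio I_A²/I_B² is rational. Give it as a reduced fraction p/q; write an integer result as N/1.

14/5

Shared (l₁,l₂,l₃)=(4,1,3): N and (l;000)² cancel in I_A²/I_B².
A: Δ = 2!·6!·0!/9! = 1/252; Racah Σ t=2..2: t=2:+1/1440 = 1/1440; ⇒ 3j(4 1 3; -4 1 3)² = 1/9, sgn +1
B: Δ = 2!·6!·0!/9! = 1/252; Racah Σ t=0..0: t=0:+1/72 = 1/72; ⇒ 3j(4 1 3; 1 -1 0)² = 5/126, sgn -1
I_A²/I_B² = (1/9)/(5/126) = 14/5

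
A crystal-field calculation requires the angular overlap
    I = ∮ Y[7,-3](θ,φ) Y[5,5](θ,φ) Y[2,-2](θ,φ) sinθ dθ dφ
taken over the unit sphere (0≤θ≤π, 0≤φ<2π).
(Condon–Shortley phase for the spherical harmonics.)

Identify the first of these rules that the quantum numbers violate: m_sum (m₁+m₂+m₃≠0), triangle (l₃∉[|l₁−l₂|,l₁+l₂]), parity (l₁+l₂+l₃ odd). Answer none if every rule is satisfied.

none

m₁+m₂+m₃ = -3 + 5 − 2 = 0  ✓
triangle: |7−5|=2 ≤ l₃=2 ≤ 7+5=12  ✓
parity: l₁+l₂+l₃ = 14 is even  ✓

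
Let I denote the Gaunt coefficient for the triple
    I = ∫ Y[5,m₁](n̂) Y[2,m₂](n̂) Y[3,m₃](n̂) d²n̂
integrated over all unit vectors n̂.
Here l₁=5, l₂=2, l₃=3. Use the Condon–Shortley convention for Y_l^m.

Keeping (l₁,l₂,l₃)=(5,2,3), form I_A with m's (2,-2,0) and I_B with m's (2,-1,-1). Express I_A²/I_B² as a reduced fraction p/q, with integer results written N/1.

1/3

Shared (l₁,l₂,l₃)=(5,2,3): N and (l;000)² cancel in I_A²/I_B².
A: Δ = 4!·6!·0!/11! = 1/2310; Racah Σ t=0..0: t=0:+1/864 = 1/864; ⇒ 3j(5 2 3; 2 -2 0)² = 1/66, sgn -1
B: Δ = 4!·6!·0!/11! = 1/2310; Racah Σ t=1..1: t=1:−1/288 = -1/288; ⇒ 3j(5 2 3; 2 -1 -1)² = 1/22, sgn -1
I_A²/I_B² = (1/66)/(1/22) = 1/3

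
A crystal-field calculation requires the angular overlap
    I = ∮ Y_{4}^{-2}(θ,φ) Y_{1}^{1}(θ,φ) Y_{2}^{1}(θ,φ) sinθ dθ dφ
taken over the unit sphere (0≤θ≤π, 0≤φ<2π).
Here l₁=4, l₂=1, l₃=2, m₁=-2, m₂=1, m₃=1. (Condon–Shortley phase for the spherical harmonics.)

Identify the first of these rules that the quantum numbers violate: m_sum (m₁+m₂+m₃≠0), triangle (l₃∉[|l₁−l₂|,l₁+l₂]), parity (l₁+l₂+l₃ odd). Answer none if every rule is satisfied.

azimuthal sum: -2 + 1 + 1 = 0  ✓
3 ≤ 2 ≤ 5 (triangle on l)  ✗
L = 4 + 1 + 2 = 7 (odd)

triangle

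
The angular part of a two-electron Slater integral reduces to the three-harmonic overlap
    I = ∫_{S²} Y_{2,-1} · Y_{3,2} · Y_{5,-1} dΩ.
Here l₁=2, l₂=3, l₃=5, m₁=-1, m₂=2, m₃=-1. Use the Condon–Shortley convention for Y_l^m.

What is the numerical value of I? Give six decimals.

-0.117387

Checks pass: Σm=0; 10 even; l₃=5∈[1,5].
(2·2+1)(2·3+1)(2·5+1) = 385
Δ: 0! 4! 6! / 11! → 1/2310
sum: t=0:+1/144 = 1/144
3j²(2 3 5; 0 0 0) = Δ·Π!·Σ² = 10/231  (sign -1)
sum: t=0:+1/720 = 1/720
3j²(2 3 5; -1 2 -1) = Δ·Π!·Σ² = 4/385  (sign +1)
combine: 4πI² = 385·10/231·4/385 = 40/231
take √, sign -1: I = -0.11738675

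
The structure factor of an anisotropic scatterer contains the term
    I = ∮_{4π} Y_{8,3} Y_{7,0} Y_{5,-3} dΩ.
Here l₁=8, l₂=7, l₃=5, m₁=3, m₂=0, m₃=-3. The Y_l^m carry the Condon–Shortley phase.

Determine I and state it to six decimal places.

Rules hold: Σm=0, L=20 even, 1≤5≤15.
N = 17·15·11 = 2805
Δ = 10!·6!·4!/21! = 1/814773960
Racah Σ t=3..7: t=3:−1/87091200 t=4:+1/4976640 t=5:−1/2073600 t=6:+1/4976640 t=7:−1/87091200 = -1/9676800
⇒ 3j(8 7 5; 0 0 0)² = 360/46189, sgn +1
Racah Σ t=3..5: t=3:−1/34836480 t=4:+1/12441600 t=5:−1/41472000 = 1/36288000
⇒ 3j(8 7 5; 3 0 -3)² = 192/20995, sgn +1
4πI² = N·(3j₀)²·(3jₘ)² = 207360/1037153
I = +1·√(0.199932/4π) = 0.12613516

0.126135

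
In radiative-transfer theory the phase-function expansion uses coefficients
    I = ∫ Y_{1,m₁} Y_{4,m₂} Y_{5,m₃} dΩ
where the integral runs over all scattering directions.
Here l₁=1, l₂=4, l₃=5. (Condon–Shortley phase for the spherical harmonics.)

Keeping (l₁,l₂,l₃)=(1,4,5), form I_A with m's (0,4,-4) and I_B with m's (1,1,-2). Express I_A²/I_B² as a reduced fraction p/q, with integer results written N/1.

3/7

Same 1,4,5: normalisation and zero-m 3j drop out of the ratio.
A: Δ: 0! 2! 8! / 11! → 1/495; sum: t=0:+1/40320 = 1/40320; 3j²(1 4 5; 0 4 -4) = Δ·Π!·Σ² = 1/55  (sign -1)
B: Δ: 0! 2! 8! / 11! → 1/495; sum: t=0:+1/1440 = 1/1440; 3j²(1 4 5; 1 1 -2) = Δ·Π!·Σ² = 7/165  (sign -1)
I_A²/I_B² = (1/55)/(7/165) = 3/7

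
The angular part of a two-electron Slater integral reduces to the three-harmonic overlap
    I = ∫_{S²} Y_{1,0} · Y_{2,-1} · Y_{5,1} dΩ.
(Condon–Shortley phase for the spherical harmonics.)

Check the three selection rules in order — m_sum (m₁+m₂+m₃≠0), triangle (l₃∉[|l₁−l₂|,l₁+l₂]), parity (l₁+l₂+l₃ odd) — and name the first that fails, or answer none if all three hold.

triangle

azimuthal sum: 0 − 1 + 1 = 0  ✓
1 ≤ 5 ≤ 3 (triangle on l)  ✗
L = 1 + 2 + 5 = 8 (even)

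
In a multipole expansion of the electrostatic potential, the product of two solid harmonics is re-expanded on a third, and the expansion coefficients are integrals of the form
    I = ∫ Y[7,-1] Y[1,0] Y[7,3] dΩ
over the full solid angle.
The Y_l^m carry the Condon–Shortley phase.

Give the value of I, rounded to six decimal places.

-1 + 0 + 3 = 2 ≠ 0: azimuthal integral kills it; I = 0

0.000000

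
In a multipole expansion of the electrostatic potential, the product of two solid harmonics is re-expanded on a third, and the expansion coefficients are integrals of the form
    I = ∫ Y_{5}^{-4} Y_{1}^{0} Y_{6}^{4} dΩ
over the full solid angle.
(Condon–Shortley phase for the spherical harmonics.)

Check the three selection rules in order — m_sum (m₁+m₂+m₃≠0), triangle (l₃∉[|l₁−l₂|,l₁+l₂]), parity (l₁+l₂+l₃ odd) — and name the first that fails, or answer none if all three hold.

none

azimuthal sum: -4 + 0 + 4 = 0  ✓
4 ≤ 6 ≤ 6 (triangle on l)  ✓
L = 5 + 1 + 6 = 12 (even)  ✓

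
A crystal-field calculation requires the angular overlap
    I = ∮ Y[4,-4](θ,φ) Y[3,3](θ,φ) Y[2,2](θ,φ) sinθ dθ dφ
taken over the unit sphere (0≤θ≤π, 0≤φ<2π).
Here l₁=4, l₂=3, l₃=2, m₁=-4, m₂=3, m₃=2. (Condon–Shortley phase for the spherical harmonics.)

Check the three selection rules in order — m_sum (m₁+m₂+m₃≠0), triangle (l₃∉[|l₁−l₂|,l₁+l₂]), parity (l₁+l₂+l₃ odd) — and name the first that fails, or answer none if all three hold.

m₁+m₂+m₃ = -4 + 3 + 2 = 1  ✗
triangle: |4−3|=1 ≤ l₃=2 ≤ 4+3=7
parity: l₁+l₂+l₃ = 9 is odd

m_sum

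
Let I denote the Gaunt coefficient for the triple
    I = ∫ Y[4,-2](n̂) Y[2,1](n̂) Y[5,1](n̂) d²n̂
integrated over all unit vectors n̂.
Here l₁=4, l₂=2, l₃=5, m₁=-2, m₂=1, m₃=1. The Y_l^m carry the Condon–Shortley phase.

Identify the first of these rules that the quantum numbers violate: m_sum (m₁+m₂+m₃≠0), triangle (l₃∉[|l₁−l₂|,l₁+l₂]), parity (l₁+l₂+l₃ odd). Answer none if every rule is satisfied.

m₁+m₂+m₃ = -2 + 1 + 1 = 0  ✓
triangle: |4−2|=2 ≤ l₃=5 ≤ 4+2=6  ✓
parity: l₁+l₂+l₃ = 11 is odd  ✗

parity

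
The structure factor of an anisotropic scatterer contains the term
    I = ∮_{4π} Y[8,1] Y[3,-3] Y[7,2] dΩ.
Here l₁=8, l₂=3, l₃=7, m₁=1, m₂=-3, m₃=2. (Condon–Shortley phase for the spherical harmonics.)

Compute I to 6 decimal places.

0.148075

Rules hold: Σm=0, L=18 even, 5≤7≤11.
N = 17·7·15 = 1785
Δ = 4!·12!·2!/19! = 1/5290740
Racah Σ t=1..3: t=1:−1/7257600 t=2:+1/2073600 t=3:−1/7257600 = 1/4838400
⇒ 3j(8 3 7; 0 0 0)² = 252/20995, sgn -1
Racah Σ t=0..0: t=0:+1/29030400 = 1/29030400
⇒ 3j(8 3 7; 1 -3 2)² = 54/4199, sgn -1
4πI² = N·(3j₀)²·(3jₘ)² = 285768/1037153
I = +1·√(0.275531/4π) = 0.14807456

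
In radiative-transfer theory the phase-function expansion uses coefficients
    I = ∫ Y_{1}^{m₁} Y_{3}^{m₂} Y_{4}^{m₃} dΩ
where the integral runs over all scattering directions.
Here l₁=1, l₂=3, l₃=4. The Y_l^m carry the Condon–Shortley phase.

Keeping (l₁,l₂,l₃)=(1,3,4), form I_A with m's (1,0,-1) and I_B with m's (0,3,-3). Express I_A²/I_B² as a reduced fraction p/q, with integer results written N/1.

Shared (l₁,l₂,l₃)=(1,3,4): N and (l;000)² cancel in I_A²/I_B².
A: Δ = 0!·2!·6!/9! = 1/252; Racah Σ t=0..0: t=0:+1/72 = 1/72; ⇒ 3j(1 3 4; 1 0 -1)² = 5/126, sgn -1
B: Δ = 0!·2!·6!/9! = 1/252; Racah Σ t=0..0: t=0:+1/720 = 1/720; ⇒ 3j(1 3 4; 0 3 -3)² = 1/36, sgn -1
I_A²/I_B² = (5/126)/(1/36) = 10/7

10/7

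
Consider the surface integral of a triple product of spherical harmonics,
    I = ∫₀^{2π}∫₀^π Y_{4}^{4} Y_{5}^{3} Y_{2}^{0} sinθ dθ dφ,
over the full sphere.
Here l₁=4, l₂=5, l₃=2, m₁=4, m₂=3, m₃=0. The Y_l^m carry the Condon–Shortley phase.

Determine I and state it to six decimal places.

m-sum = 4 + 3 + 0 = 7 ≠ 0 ⇒ I = 0

0.000000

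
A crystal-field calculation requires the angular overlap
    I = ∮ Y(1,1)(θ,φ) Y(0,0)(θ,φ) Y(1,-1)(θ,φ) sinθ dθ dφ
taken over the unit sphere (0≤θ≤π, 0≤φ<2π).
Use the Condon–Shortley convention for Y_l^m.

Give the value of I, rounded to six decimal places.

-0.282095

Rules hold: Σm=0, L=2 even, 1≤1≤1.
N = 3·1·3 = 9
Δ = 0!·2!·0!/3! = 1/3
Racah Σ t=0..0: t=0:+1/1 = 1/1
⇒ 3j(1 0 1; 0 0 0)² = 1/3, sgn -1
Racah Σ t=0..0: t=0:+1/2 = 1/2
⇒ 3j(1 0 1; 1 0 -1)² = 1/3, sgn +1
4πI² = N·(3j₀)²·(3jₘ)² = 1/1
I = -1·√(1/4π) = -0.28209479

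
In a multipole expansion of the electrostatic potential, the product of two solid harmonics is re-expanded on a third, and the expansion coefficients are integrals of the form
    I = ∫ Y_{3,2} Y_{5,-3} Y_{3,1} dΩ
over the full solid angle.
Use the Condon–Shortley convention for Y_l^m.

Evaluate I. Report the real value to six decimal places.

0.000000

Σlᵢ=11 odd — θ-integrand is odd under cosθ→−cosθ; I=0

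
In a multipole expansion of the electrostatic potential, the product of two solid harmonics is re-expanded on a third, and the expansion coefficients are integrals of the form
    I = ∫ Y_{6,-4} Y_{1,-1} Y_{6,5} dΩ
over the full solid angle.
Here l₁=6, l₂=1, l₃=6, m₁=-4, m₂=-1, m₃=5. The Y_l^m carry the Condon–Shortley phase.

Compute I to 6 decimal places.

Σlᵢ=13 odd — θ-integrand is odd under cosθ→−cosθ; I=0

0.000000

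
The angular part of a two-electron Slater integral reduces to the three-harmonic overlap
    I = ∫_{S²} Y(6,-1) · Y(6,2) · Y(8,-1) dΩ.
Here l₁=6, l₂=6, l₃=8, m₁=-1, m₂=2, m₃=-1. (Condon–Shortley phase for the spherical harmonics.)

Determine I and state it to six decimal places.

0.098820

Checks pass: Σm=0; 20 even; l₃=8∈[0,12].
(2·6+1)(2·6+1)(2·8+1) = 2873
Δ: 4! 8! 8! / 21! → 1/1309458150
sum: t=0:+1/49766400 t=1:−1/3110400 t=2:+1/1327104 t=3:−1/3110400 t=4:+1/49766400 = 1/6635520
3j²(6 6 8; 0 0 0) = Δ·Π!·Σ² = 350/46189  (sign +1)
sum: t=0:+1/4877107200 t=1:−1/43545600 t=2:+1/4147200 t=3:−1/2488320 t=4:+1/9953280 = -1/12042240
3j²(6 6 8; -1 2 -1) = Δ·Π!·Σ² = 3645/646646  (sign +1)
combine: 4πI² = 2873·350/46189·3645/646646 = 91125/742577
take √, sign +1: I = 0.09881960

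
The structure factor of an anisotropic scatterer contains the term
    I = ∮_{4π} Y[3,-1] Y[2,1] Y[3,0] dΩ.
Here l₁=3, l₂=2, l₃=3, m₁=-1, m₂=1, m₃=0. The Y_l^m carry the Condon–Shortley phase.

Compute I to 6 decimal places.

-0.059471

m-sum 0 ✓  L=8 even ✓  1≤3≤5 ✓
Π(2lᵢ+1) = 7×5×7 = 245
triangle coeff Δ(3,2,3) = 1/3780
Σ_t [0,2]: t=0:+1/24 t=1:−1/4 t=2:+1/24 = -1/6
(3j)²=4/105 [(3 2 3; 0 0 0)], sign=+1
Σ_t [1,2]: t=1:−1/12 t=2:+1/8 = 1/24
(3j)²=1/210 [(3 2 3; -1 1 0)], sign=-1
⇒ 4πI² = 2/45
I = (-1)√(2/45/(4π)) = -0.05947080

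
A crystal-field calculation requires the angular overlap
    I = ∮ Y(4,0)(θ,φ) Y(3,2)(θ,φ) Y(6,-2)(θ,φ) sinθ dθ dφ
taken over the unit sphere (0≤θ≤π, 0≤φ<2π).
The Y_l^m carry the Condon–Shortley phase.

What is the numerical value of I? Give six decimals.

0.000000

l₁+l₂+l₃=13 is odd: 3j(l;000)=0 ⇒ I=0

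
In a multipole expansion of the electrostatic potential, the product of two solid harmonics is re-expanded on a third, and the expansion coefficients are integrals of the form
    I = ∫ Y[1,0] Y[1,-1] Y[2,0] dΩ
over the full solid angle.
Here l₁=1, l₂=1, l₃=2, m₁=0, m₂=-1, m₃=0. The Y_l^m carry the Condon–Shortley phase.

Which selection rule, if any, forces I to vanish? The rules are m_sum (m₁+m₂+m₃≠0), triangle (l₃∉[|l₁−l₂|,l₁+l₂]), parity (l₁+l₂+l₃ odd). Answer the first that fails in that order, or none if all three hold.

m₁+m₂+m₃ = 0 − 1 + 0 = -1  ✗
triangle: |1−1|=0 ≤ l₃=2 ≤ 1+1=2
parity: l₁+l₂+l₃ = 4 is even

m_sum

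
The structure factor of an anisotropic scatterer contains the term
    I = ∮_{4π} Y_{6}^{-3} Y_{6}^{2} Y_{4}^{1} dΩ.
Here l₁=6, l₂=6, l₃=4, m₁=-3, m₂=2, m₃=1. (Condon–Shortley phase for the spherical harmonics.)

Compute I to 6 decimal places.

m-sum 0 ✓  L=16 even ✓  0≤4≤12 ✓
Π(2lᵢ+1) = 13×13×9 = 1521
triangle coeff Δ(6,6,4) = 1/15315300
Σ_t [2,6]: t=2:+1/829440 t=3:−1/25920 t=4:+1/9216 t=5:−1/25920 t=6:+1/829440 = 7/207360
(3j)²=28/2431 [(6 6 4; 0 0 0)], sign=+1
Σ_t [5,8]: t=5:−1/103680 t=6:+1/34560 t=7:−1/120960 t=8:+1/5806080 = 13/1161216
(3j)²=65/5236 [(6 6 4; -3 2 1)], sign=-1
⇒ 4πI² = 7605/34969
I = (-1)√(7605/34969/(4π)) = -0.13155370

-0.131554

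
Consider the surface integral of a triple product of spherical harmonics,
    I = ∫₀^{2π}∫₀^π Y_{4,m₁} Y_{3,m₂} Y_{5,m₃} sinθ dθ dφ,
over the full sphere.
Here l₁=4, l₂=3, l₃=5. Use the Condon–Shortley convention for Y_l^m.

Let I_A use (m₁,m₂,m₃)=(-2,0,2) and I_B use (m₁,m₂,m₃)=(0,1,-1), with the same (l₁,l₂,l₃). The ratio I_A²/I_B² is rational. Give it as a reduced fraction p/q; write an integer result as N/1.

42/605

l's match ⇒ only the (l;m) 3-j factors differ between A and B.
A: triangle coeff Δ(4,3,5) = 1/180180; Σ_t [0,2]: t=0:+1/8640 t=1:−1/480 t=2:+1/576 = -1/4320; (3j)²=1/2145 [(4 3 5; -2 0 2)], sign=+1
B: triangle coeff Δ(4,3,5) = 1/180180; Σ_t [0,2]: t=0:+1/2304 t=1:−1/216 t=2:+1/384 = -11/6912; (3j)²=11/1638 [(4 3 5; 0 1 -1)], sign=-1
I_A²/I_B² = (1/2145)/(11/1638) = 42/605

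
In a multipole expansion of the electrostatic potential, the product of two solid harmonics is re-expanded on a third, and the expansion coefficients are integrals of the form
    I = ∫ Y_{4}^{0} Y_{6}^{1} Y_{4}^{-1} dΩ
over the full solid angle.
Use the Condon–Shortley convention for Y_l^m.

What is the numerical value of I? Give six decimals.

m-sum 0 ✓  L=14 even ✓  2≤4≤10 ✓
Π(2lᵢ+1) = 9×13×9 = 1053
triangle coeff Δ(4,6,4) = 1/1261260
Σ_t [2,4]: t=2:+1/4608 t=3:−1/1296 t=4:+1/4608 = -7/20736
(3j)²=20/1287 [(4 6 4; 0 0 0)], sign=-1
Σ_t [2,4]: t=2:+1/11520 t=3:−1/1728 t=4:+1/3456 = -7/34560
(3j)²=7/858 [(4 6 4; 0 1 -1)], sign=+1
⇒ 4πI² = 210/1573
I = (-1)√(210/1573/(4π)) = -0.10307192

-0.103072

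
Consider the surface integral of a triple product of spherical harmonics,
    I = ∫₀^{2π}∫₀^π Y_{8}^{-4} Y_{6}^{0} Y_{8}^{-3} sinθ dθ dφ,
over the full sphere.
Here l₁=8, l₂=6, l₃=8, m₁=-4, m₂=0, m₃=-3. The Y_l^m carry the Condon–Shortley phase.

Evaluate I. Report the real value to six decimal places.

m-sum = -4 + 0 − 3 = -7 ≠ 0 ⇒ I = 0

0.000000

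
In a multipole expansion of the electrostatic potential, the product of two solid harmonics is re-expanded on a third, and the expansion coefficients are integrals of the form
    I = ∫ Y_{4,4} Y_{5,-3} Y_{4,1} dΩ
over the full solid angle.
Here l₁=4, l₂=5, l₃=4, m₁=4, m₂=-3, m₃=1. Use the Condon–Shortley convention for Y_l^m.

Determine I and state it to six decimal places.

Σmᵢ = 2 ≠ 0, so the φ-integral vanishes; I = 0

0.000000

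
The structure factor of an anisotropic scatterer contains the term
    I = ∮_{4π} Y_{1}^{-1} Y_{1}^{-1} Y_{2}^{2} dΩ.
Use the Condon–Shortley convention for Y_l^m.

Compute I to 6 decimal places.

Checks pass: Σm=0; 4 even; l₃=2∈[0,2].
(2·1+1)(2·1+1)(2·2+1) = 45
Δ: 0! 2! 2! / 5! → 1/30
sum: t=0:+1/1 = 1/1
3j²(1 1 2; 0 0 0) = Δ·Π!·Σ² = 2/15  (sign +1)
sum: t=0:+1/4 = 1/4
3j²(1 1 2; -1 -1 2) = Δ·Π!·Σ² = 1/5  (sign +1)
combine: 4πI² = 45·2/15·1/5 = 6/5
take √, sign +1: I = 0.30901936

0.309019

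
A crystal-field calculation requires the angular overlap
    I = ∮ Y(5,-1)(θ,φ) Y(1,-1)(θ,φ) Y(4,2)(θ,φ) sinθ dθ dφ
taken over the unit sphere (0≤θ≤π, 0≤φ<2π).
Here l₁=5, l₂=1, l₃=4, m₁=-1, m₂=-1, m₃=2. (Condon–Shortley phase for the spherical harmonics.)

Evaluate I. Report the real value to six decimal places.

-0.120286

Rules hold: Σm=0, L=10 even, 4≤4≤6.
N = 11·3·9 = 297
Δ = 2!·8!·0!/11! = 1/495
Racah Σ t=1..1: t=1:−1/576 = -1/576
⇒ 3j(5 1 4; 0 0 0)² = 5/99, sgn -1
Racah Σ t=0..0: t=0:+1/2880 = 1/2880
⇒ 3j(5 1 4; -1 -1 2)² = 2/165, sgn +1
4πI² = N·(3j₀)²·(3jₘ)² = 2/11
I = -1·√(0.181818/4π) = -0.12028562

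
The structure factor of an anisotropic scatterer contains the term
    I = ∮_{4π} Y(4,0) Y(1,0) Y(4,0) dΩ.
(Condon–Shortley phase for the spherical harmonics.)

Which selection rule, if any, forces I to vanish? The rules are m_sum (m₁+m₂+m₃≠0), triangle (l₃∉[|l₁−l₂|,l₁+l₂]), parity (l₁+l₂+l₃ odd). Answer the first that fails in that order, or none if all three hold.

parity

azimuthal sum: 0 + 0 + 0 = 0  ✓
3 ≤ 4 ≤ 5 (triangle on l)  ✓
L = 4 + 1 + 4 = 9 (odd)  ✗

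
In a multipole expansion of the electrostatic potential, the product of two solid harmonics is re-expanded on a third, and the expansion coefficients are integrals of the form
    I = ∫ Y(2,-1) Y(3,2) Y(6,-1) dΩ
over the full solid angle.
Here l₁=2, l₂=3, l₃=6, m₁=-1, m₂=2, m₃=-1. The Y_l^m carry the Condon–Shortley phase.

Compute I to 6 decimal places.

0.000000

triangle: need 1≤l₃≤5, have 6; I=0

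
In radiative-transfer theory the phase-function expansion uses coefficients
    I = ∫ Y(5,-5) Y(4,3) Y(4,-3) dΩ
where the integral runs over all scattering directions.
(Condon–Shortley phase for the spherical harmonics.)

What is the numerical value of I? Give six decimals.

0.000000

-5 + 3 − 3 = -5 ≠ 0: azimuthal integral kills it; I = 0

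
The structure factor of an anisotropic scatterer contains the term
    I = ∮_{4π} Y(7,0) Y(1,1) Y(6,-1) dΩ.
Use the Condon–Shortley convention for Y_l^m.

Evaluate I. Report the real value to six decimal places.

0.160342

Rules hold: Σm=0, L=14 even, 6≤6≤8.
N = 15·3·13 = 585
Δ = 2!·12!·0!/15! = 1/1365
Racah Σ t=1..1: t=1:−1/518400 = -1/518400
⇒ 3j(7 1 6; 0 0 0)² = 7/195, sgn -1
Racah Σ t=2..2: t=2:+1/1209600 = 1/1209600
⇒ 3j(7 1 6; 0 1 -1)² = 1/65, sgn -1
4πI² = N·(3j₀)²·(3jₘ)² = 21/65
I = +1·√(0.323077/4π) = 0.16034227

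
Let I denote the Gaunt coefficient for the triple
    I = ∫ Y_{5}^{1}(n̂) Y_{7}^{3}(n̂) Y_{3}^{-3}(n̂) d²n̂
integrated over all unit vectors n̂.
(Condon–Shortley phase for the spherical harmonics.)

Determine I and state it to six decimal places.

0.000000

1 + 3 − 3 = 1 ≠ 0: azimuthal integral kills it; I = 0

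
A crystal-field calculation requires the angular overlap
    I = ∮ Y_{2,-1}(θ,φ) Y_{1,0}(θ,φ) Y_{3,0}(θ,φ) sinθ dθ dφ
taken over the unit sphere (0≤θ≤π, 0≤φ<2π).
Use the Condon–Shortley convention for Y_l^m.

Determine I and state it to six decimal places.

0.000000

m-sum = -1 + 0 + 0 = -1 ≠ 0 ⇒ I = 0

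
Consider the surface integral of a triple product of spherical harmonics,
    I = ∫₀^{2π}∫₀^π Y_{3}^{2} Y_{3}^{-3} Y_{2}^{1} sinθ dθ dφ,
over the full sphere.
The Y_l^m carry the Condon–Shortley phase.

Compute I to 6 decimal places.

-0.210261

m-sum 0 ✓  L=8 even ✓  0≤2≤6 ✓
Π(2lᵢ+1) = 7×7×5 = 245
triangle coeff Δ(3,3,2) = 1/3780
Σ_t [1,3]: t=1:−1/24 t=2:+1/4 t=3:−1/24 = 1/6
(3j)²=4/105 [(3 3 2; 0 0 0)], sign=+1
Σ_t [0,0]: t=0:+1/48 = 1/48
(3j)²=5/84 [(3 3 2; 2 -3 1)], sign=-1
⇒ 4πI² = 5/9
I = (-1)√(5/9/(4π)) = -0.21026104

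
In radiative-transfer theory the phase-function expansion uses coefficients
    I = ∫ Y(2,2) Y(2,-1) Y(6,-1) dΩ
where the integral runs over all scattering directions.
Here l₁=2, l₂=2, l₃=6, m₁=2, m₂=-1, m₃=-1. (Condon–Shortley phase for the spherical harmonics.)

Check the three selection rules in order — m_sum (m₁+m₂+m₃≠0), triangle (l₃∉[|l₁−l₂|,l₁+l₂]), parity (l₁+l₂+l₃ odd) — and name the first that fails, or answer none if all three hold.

triangle

azimuthal sum: 2 − 1 − 1 = 0  ✓
0 ≤ 6 ≤ 4 (triangle on l)  ✗
L = 2 + 2 + 6 = 10 (even)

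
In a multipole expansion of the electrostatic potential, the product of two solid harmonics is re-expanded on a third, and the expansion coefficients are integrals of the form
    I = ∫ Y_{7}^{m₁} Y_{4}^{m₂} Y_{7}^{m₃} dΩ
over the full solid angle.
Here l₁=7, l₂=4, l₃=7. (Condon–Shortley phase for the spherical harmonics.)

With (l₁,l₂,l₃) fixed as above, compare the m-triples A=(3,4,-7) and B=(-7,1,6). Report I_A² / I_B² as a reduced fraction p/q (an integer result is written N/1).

l's match ⇒ only the (l;m) 3-j factors differ between A and B.
A: triangle coeff Δ(7,4,7) = 1/58198140; Σ_t [4,4]: t=4:+1/2090188800 = 1/2090188800; (3j)²=7/5814 [(7 4 7; 3 4 -7)], sign=+1
B: triangle coeff Δ(7,4,7) = 1/58198140; Σ_t [4,4]: t=4:+1/522547200 = 1/522547200; (3j)²=143/5814 [(7 4 7; -7 1 6)], sign=-1
I_A²/I_B² = (7/5814)/(143/5814) = 7/143

7/143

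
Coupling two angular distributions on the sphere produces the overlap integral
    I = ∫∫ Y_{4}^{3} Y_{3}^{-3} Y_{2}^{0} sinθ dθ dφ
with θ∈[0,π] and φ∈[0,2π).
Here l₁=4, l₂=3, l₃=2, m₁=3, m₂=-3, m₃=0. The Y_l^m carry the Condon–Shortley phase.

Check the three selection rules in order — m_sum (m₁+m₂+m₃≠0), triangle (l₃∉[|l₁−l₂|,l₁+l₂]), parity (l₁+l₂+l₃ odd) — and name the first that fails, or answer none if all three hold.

azimuthal sum: 3 − 3 + 0 = 0  ✓
1 ≤ 2 ≤ 7 (triangle on l)  ✓
L = 4 + 3 + 2 = 9 (odd)  ✗

parity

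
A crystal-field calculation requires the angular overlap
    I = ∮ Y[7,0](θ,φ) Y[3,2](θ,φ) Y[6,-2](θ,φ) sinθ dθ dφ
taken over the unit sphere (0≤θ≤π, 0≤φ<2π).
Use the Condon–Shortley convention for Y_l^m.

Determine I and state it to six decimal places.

Rules hold: Σm=0, L=16 even, 4≤6≤10.
N = 15·7·13 = 1365
Δ = 4!·10!·2!/17! = 1/2042040
Racah Σ t=1..3: t=1:−1/207360 t=2:+1/57600 t=3:−1/207360 = 1/129600
⇒ 3j(7 3 6; 0 0 0)² = 168/12155, sgn +1
Racah Σ t=3..4: t=3:−1/207360 t=4:+1/725760 = -1/290304
⇒ 3j(7 3 6; 0 2 -2)² = 125/7293, sgn -1
4πI² = N·(3j₀)²·(3jₘ)² = 147000/454597
I = -1·√(0.323363/4π) = -0.16041333

-0.160413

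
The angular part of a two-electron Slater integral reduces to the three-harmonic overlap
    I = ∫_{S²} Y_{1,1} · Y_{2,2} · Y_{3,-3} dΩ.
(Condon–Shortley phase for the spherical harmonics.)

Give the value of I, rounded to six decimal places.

-0.319865

Checks pass: Σm=0; 6 even; l₃=3∈[1,3].
(2·1+1)(2·2+1)(2·3+1) = 105
Δ: 0! 2! 4! / 7! → 1/105
sum: t=0:+1/4 = 1/4
3j²(1 2 3; 0 0 0) = Δ·Π!·Σ² = 3/35  (sign -1)
sum: t=0:+1/48 = 1/48
3j²(1 2 3; 1 2 -3) = Δ·Π!·Σ² = 1/7  (sign +1)
combine: 4πI² = 105·3/35·1/7 = 9/7
take √, sign -1: I = -0.31986543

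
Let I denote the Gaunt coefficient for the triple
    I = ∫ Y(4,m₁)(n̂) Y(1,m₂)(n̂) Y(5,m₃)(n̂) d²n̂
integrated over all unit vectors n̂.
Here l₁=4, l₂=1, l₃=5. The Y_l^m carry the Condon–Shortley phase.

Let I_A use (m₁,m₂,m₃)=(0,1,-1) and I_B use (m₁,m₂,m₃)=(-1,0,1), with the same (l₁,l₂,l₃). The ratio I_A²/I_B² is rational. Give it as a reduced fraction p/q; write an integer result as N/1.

5/8

Shared (l₁,l₂,l₃)=(4,1,5): N and (l;000)² cancel in I_A²/I_B².
A: Δ = 0!·8!·2!/11! = 1/495; Racah Σ t=0..0: t=0:+1/1152 = 1/1152; ⇒ 3j(4 1 5; 0 1 -1)² = 1/33, sgn +1
B: Δ = 0!·8!·2!/11! = 1/495; Racah Σ t=0..0: t=0:+1/720 = 1/720; ⇒ 3j(4 1 5; -1 0 1)² = 8/165, sgn +1
I_A²/I_B² = (1/33)/(8/165) = 5/8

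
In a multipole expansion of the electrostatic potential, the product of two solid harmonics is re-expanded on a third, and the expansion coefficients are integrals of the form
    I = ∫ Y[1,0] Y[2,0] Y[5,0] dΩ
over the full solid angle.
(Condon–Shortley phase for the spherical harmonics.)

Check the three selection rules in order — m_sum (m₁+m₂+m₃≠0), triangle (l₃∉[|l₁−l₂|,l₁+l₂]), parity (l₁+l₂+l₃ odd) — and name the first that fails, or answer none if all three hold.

Σmᵢ = 0  ✓
l₃∈[|l₁−l₂|,l₁+l₂]=[1,3], have l₃=5  ✗
Σlᵢ = 8 ⇒ even

triangle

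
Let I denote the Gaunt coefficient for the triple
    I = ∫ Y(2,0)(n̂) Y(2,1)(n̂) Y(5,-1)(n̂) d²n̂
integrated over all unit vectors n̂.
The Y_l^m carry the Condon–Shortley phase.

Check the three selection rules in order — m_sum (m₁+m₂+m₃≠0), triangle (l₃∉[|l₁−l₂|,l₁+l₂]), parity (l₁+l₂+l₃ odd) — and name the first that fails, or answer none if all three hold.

triangle

azimuthal sum: 0 + 1 − 1 = 0  ✓
0 ≤ 5 ≤ 4 (triangle on l)  ✗
L = 2 + 2 + 5 = 9 (odd)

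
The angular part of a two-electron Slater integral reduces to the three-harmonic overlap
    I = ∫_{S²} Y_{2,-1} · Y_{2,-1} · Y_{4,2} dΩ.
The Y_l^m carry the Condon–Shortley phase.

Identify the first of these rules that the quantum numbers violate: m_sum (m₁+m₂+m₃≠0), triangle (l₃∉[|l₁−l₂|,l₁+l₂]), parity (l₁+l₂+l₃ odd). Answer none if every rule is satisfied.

Σmᵢ = 0  ✓
l₃∈[|l₁−l₂|,l₁+l₂]=[0,4], have l₃=4  ✓
Σlᵢ = 8 ⇒ even  ✓

none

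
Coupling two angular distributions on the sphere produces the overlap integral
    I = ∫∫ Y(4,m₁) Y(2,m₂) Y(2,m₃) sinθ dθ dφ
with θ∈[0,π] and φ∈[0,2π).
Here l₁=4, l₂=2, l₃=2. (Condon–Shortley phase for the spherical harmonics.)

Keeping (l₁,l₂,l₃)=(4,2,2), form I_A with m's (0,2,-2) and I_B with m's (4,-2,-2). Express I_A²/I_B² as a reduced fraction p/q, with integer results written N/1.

1/70

Shared (l₁,l₂,l₃)=(4,2,2): N and (l;000)² cancel in I_A²/I_B².
A: Δ = 4!·4!·0!/9! = 1/630; Racah Σ t=4..4: t=4:+1/576 = 1/576; ⇒ 3j(4 2 2; 0 2 -2)² = 1/630, sgn +1
B: Δ = 4!·4!·0!/9! = 1/630; Racah Σ t=0..0: t=0:+1/576 = 1/576; ⇒ 3j(4 2 2; 4 -2 -2)² = 1/9, sgn +1
I_A²/I_B² = (1/630)/(1/9) = 1/70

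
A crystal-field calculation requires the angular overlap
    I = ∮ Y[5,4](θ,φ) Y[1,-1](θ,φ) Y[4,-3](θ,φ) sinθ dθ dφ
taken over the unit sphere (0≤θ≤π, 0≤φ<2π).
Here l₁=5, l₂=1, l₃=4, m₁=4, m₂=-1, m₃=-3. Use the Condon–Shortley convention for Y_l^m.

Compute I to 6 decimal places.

0.294638

m-sum 0 ✓  L=10 even ✓  4≤4≤6 ✓
Π(2lᵢ+1) = 11×3×9 = 297
triangle coeff Δ(5,1,4) = 1/495
Σ_t [1,1]: t=1:−1/576 = -1/576
(3j)²=5/99 [(5 1 4; 0 0 0)], sign=-1
Σ_t [0,0]: t=0:+1/10080 = 1/10080
(3j)²=4/55 [(5 1 4; 4 -1 -3)], sign=-1
⇒ 4πI² = 12/11
I = (+1)√(12/11/(4π)) = 0.29463840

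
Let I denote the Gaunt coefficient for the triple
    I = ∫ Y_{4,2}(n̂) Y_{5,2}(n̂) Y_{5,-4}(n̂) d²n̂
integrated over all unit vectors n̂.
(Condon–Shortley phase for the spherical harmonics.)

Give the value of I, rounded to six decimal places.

0.118854

Checks pass: Σm=0; 14 even; l₃=5∈[1,9].
(2·4+1)(2·5+1)(2·5+1) = 1089
Δ: 4! 4! 6! / 15! → 1/3153150
sum: t=0:+1/69120 t=1:−1/1728 t=2:+1/576 t=3:−1/1728 t=4:+1/69120 = 7/11520
3j²(4 5 5; 0 0 0) = Δ·Π!·Σ² = 2/143  (sign -1)
sum: t=1:−1/25920 t=2:+1/11520 = 1/20736
3j²(4 5 5; 2 2 -4) = Δ·Π!·Σ² = 5/429  (sign -1)
combine: 4πI² = 1089·2/143·5/429 = 30/169
take √, sign +1: I = 0.11885360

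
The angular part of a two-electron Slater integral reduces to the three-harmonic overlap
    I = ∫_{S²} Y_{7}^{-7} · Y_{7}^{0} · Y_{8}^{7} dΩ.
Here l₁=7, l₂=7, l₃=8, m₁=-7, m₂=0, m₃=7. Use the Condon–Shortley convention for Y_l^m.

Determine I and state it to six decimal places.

0.106114

Rules hold: Σm=0, L=22 even, 0≤8≤14.
N = 15·15·17 = 3825
Δ = 6!·8!·8!/23! = 1/22086194130
Racah Σ t=0..6: t=0:+1/18289152000 t=1:−1/248832000 t=2:+1/24883200 t=3:−1/11943936 t=4:+1/24883200 t=5:−1/248832000 t=6:+1/18289152000 = -11/975421440
⇒ 3j(7 7 8; 0 0 0)² = 1750/289731, sgn -1
Racah Σ t=6..6: t=6:+1/146313216000 = 1/146313216000
⇒ 3j(7 7 8; -7 0 7)² = 91/14858, sgn -1
4πI² = N·(3j₀)²·(3jₘ)² = 459375/3246473
I = +1·√(0.1415/4π) = 0.10611404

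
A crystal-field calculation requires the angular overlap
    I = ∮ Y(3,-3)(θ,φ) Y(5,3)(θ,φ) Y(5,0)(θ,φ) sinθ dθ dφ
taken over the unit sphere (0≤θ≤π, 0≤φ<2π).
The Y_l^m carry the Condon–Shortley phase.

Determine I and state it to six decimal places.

0.000000

Σlᵢ=13 odd — θ-integrand is odd under cosθ→−cosθ; I=0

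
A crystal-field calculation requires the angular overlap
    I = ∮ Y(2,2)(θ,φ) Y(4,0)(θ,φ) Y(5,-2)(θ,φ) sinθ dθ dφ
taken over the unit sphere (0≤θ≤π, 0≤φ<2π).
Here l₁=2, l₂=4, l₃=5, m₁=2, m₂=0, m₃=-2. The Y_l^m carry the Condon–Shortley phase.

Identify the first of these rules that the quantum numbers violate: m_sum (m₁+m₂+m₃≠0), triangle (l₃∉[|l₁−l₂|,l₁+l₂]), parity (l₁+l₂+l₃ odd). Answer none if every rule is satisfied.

parity

azimuthal sum: 2 + 0 − 2 = 0  ✓
2 ≤ 5 ≤ 6 (triangle on l)  ✓
L = 2 + 4 + 5 = 11 (odd)  ✗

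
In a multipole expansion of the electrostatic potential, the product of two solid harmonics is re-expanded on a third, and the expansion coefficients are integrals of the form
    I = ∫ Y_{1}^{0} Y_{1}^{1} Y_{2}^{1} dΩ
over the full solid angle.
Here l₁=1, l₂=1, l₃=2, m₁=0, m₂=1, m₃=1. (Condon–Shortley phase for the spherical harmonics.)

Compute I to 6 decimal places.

0.000000

0 + 1 + 1 = 2 ≠ 0: azimuthal integral kills it; I = 0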